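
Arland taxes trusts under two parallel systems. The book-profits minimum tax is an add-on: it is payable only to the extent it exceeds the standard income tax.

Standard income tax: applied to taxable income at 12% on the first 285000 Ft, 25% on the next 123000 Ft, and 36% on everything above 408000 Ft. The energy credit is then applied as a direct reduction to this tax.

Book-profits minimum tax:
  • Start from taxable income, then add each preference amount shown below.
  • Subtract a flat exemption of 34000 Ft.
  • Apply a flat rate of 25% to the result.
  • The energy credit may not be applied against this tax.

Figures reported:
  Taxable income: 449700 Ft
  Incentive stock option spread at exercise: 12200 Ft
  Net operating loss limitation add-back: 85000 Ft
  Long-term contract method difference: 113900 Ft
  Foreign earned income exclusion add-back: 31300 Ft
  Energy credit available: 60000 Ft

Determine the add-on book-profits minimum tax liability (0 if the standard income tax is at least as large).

Book-profits minimum tax:
  Adjusted income: 449700 Ft + 12200 Ft + 85000 Ft + 113900 Ft + 31300 Ft = 692100 Ft
  Less exemption 34000 Ft → base 658100 Ft
  658100 Ft × 25% = 164525 Ft

Standard income tax:
  285000 Ft × 12% = 34200 Ft
  123000 Ft × 25% = 30750 Ft
  41700 Ft × 36% = 15012 Ft
  → 79962 Ft
  Less energy credit 60000 Ft → 19962 Ft

Excess of book-profits minimum tax over standard income tax: 164525 Ft − 19962 Ft = 144563 Ft.

144563 Ft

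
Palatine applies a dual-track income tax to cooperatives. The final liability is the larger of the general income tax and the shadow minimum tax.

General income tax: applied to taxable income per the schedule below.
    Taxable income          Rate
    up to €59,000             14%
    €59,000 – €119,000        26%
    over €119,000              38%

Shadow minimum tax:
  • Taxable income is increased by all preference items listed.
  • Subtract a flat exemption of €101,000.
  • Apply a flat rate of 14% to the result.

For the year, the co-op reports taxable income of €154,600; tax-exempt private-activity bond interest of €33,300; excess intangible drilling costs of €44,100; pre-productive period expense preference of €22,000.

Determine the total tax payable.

€37,388

General income tax:
  €59,000 × 14% = €8,260
  €60,000 × 26% = €15,600
  €35,600 × 38% = €13,528
  → €37,388

Shadow minimum tax:
  Adjusted income: €154,600 + €33,300 + €44,100 + €22,000 = €254,000
  Less exemption €101,000 → base €153,000
  €153,000 × 14% = €21,420

€37,388 > €21,420, so the general income tax governs.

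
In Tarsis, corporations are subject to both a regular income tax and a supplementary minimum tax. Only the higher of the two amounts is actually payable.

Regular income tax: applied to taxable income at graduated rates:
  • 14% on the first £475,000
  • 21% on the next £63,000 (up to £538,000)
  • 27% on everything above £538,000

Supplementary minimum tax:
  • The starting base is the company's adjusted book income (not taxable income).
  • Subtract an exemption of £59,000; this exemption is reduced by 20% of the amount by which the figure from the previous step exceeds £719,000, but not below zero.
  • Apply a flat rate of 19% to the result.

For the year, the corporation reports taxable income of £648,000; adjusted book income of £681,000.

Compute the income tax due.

£118,180

Supplementary minimum tax:
  Base (adjusted book income): £681,000
  Exemption: £681,000 ≤ £719,000, so full £59,000 applies
  Base: £681,000 − £59,000 = £622,000
  £622,000 × 19% = £118,180

Regular income tax:
  £475,000 × 14% = £66,500
  £63,000 × 21% = £13,230
  £110,000 × 27% = £29,700
  → £109,430

£118,180 > £109,430, so the supplementary minimum tax is the binding amount.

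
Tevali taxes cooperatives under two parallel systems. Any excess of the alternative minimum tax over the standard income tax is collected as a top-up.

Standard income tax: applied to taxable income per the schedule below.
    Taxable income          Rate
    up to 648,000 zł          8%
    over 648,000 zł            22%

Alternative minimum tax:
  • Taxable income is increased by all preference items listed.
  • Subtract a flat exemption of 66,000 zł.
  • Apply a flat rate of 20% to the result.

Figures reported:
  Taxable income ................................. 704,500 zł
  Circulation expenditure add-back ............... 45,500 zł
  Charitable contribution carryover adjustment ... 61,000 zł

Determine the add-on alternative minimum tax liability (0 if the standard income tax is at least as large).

Standard income tax:
  648,000 zł × 8% = 51,840 zł
  56,500 zł × 22% = 12,430 zł
  → 64,270 zł

Alternative minimum tax:
  Adjusted income: 704,500 zł + 45,500 zł + 61,000 zł = 811,000 zł
  Less exemption 66,000 zł → base 745,000 zł
  745,000 zł × 20% = 149,000 zł

Excess of alternative minimum tax over standard income tax: 149,000 zł − 64,270 zł = 84,730 zł.

84,730 zł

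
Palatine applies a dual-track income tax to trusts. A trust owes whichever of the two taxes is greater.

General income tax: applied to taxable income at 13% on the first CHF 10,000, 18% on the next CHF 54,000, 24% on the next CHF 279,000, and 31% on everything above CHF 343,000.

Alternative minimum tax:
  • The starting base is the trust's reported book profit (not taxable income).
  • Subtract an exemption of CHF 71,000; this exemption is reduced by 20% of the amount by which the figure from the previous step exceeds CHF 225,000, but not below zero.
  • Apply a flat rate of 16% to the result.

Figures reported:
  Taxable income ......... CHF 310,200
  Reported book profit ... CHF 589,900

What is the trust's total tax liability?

Alternative minimum tax:
  Base (reported book profit): CHF 589,900
  Exemption: 20% × (CHF 589,900 − CHF 225,000) = CHF 72,980 ≥ CHF 71,000, so the exemption is fully phased out
  Base: CHF 589,900 − CHF 0 = CHF 589,900
  CHF 589,900 × 16% = CHF 94,384

General income tax:
  CHF 10,000 × 13% = CHF 1,300
  CHF 54,000 × 18% = CHF 9,720
  CHF 246,200 × 24% = CHF 59,088
  → CHF 70,108

CHF 94,384 > CHF 70,108, so the alternative minimum tax is the binding amount.

CHF 94,384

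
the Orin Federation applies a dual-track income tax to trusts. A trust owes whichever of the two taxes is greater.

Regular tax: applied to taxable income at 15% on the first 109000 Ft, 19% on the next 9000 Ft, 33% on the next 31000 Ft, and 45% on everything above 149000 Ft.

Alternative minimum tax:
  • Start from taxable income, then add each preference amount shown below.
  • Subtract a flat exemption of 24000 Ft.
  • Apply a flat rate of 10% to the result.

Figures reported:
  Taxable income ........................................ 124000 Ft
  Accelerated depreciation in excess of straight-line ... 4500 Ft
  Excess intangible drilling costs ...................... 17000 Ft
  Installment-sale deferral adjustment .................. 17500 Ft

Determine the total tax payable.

Alternative minimum tax:
  Adjusted income: 124000 Ft + 4500 Ft + 17000 Ft + 17500 Ft = 163000 Ft
  Less exemption 24000 Ft → base 139000 Ft
  139000 Ft × 10% = 13900 Ft

Regular tax:
  109000 Ft × 15% = 16350 Ft
  9000 Ft × 19% = 1710 Ft
  6000 Ft × 33% = 1980 Ft
  → 20040 Ft

20040 Ft > 13900 Ft, so the regular tax governs.

20040 Ft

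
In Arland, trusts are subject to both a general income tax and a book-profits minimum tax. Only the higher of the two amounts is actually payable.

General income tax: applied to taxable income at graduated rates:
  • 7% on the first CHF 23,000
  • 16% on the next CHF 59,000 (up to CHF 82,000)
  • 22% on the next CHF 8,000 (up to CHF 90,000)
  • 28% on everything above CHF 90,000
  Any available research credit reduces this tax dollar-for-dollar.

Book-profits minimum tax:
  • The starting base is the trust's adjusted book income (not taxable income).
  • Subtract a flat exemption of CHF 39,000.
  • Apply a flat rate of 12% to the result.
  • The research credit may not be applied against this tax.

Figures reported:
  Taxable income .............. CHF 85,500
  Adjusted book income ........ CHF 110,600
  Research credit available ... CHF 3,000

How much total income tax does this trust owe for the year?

General income tax:
  CHF 23,000 × 7% = CHF 1,610
  CHF 59,000 × 16% = CHF 9,440
  CHF 3,500 × 22% = CHF 770
  → CHF 11,820
  Less research credit CHF 3,000 → CHF 8,820

Book-profits minimum tax:
  Base (adjusted book income): CHF 110,600
  Less exemption CHF 39,000 → base CHF 71,600
  CHF 71,600 × 12% = CHF 8,592

CHF 8,820 > CHF 8,592, so the general income tax governs.

CHF 8,820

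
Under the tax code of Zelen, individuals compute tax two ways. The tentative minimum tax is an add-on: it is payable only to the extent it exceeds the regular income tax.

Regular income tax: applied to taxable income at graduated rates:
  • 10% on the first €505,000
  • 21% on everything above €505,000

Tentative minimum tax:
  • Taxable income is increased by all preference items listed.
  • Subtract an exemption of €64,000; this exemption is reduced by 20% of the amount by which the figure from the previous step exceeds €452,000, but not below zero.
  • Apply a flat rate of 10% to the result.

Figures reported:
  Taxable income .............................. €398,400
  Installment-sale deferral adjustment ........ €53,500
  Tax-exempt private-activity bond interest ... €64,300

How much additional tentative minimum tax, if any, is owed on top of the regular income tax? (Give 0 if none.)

€6,664

Regular income tax:
  €398,400 × 10% = €39,840

Tentative minimum tax:
  Adjusted income: €398,400 + €53,500 + €64,300 = €516,200
  Exemption: €64,000 − 20% × (€516,200 − €452,000) = €64,000 − €12,840 = €51,160
  Base: €516,200 − €51,160 = €465,040
  €465,040 × 10% = €46,504

Excess of tentative minimum tax over regular income tax: €46,504 − €39,840 = €6,664.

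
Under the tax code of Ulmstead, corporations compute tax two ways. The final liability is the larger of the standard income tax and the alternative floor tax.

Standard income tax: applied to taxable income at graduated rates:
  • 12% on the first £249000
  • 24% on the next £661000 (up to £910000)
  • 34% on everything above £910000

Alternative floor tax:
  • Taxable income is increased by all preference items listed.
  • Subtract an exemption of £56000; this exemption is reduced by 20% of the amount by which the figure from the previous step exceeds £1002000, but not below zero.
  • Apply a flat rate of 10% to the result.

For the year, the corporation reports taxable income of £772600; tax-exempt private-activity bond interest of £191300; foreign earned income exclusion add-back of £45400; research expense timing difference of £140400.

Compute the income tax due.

£155544

Standard income tax:
  £249000 × 12% = £29880
  £523600 × 24% = £125664
  → £155544

Alternative floor tax:
  Adjusted income: £772600 + £191300 + £45400 + £140400 = £1149700
  Exemption: £56000 − 20% × (£1149700 − £1002000) = £56000 − £29540 = £26460
  Base: £1149700 − £26460 = £1123240
  £1123240 × 10% = £112324

£155544 > £112324, so the standard income tax governs.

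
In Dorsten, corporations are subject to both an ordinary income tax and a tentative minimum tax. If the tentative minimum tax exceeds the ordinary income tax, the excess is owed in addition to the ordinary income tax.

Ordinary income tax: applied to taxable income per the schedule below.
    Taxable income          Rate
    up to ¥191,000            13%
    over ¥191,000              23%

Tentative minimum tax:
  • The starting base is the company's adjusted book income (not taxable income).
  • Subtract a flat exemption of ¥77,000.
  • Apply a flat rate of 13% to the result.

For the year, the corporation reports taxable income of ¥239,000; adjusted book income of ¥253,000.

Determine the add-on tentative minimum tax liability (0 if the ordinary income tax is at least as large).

¥0

Tentative minimum tax:
  Base (adjusted book income): ¥253,000
  Less exemption ¥77,000 → base ¥176,000
  ¥176,000 × 13% = ¥22,880

Ordinary income tax:
  ¥191,000 × 13% = ¥24,830
  ¥48,000 × 23% = ¥11,040
  → ¥35,870

¥22,880 ≤ ¥35,870, so no add-on is due.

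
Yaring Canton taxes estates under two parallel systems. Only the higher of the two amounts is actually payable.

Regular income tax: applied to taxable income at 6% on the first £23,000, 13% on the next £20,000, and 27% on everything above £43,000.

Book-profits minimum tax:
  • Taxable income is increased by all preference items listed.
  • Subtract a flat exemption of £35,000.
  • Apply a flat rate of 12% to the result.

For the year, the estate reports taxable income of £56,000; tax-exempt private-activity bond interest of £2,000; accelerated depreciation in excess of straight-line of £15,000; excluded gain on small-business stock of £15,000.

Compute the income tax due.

£7,490

Book-profits minimum tax:
  Adjusted income: £56,000 + £2,000 + £15,000 + £15,000 = £88,000
  Less exemption £35,000 → base £53,000
  £53,000 × 12% = £6,360

Regular income tax:
  £23,000 × 6% = £1,380
  £20,000 × 13% = £2,600
  £13,000 × 27% = £3,510
  → £7,490

£7,490 > £6,360, so the regular income tax governs.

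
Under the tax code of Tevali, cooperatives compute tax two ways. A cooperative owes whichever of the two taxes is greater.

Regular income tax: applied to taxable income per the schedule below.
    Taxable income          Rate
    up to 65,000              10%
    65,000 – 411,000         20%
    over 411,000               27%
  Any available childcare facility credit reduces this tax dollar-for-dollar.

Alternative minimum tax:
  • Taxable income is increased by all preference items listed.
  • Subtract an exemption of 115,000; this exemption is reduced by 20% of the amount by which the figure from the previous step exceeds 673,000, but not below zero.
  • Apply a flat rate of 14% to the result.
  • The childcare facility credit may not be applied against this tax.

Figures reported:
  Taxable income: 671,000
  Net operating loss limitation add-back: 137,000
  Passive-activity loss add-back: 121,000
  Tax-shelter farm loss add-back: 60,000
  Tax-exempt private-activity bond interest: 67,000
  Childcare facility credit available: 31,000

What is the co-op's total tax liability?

Alternative minimum tax:
  Adjusted income: 671,000 + 137,000 + 121,000 + 60,000 + 67,000 = 1,056,000
  Exemption: 115,000 − 20% × (1,056,000 − 673,000) = 115,000 − 76,600 = 38,400
  Base: 1,056,000 − 38,400 = 1,017,600
  1,017,600 × 14% = 142,464

Regular income tax:
  65,000 × 10% = 6,500
  346,000 × 20% = 69,200
  260,000 × 27% = 70,200
  → 145,900
  Less childcare facility credit 31,000 → 114,900

142,464 > 114,900, so the alternative minimum tax is the binding amount.

142,464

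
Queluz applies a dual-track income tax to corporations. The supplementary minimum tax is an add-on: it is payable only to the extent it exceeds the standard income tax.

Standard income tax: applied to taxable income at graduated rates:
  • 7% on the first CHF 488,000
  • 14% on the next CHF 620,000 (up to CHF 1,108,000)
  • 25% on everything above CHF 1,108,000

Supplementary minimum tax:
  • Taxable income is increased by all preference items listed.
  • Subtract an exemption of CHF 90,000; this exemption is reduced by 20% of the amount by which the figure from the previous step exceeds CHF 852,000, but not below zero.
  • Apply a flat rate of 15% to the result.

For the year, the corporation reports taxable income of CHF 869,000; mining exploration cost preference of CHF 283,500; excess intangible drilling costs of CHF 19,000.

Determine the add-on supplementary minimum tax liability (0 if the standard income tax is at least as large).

Supplementary minimum tax:
  Adjusted income: CHF 869,000 + CHF 283,500 + CHF 19,000 = CHF 1,171,500
  Exemption: CHF 90,000 − 20% × (CHF 1,171,500 − CHF 852,000) = CHF 90,000 − CHF 63,900 = CHF 26,100
  Base: CHF 1,171,500 − CHF 26,100 = CHF 1,145,400
  CHF 1,145,400 × 15% = CHF 171,810

Standard income tax:
  CHF 488,000 × 7% = CHF 34,160
  CHF 381,000 × 14% = CHF 53,340
  → CHF 87,500

Excess of supplementary minimum tax over standard income tax: CHF 171,810 − CHF 87,500 = CHF 84,310.

CHF 84,310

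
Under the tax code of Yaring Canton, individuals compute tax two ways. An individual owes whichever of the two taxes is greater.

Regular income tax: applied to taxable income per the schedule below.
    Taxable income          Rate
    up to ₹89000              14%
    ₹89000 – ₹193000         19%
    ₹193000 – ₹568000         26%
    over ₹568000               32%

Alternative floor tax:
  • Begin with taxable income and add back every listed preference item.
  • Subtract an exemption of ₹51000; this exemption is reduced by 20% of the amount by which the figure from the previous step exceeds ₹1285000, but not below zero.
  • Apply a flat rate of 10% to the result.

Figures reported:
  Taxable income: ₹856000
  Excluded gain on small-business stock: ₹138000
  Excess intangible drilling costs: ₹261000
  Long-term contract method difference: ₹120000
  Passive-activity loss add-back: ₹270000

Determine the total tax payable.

₹221880

Alternative floor tax:
  Adjusted income: ₹856000 + ₹138000 + ₹261000 + ₹120000 + ₹270000 = ₹1645000
  Exemption: 20% × (₹1645000 − ₹1285000) = ₹72000 ≥ ₹51000, so the exemption is fully phased out
  Base: ₹1645000 − ₹0 = ₹1645000
  ₹1645000 × 10% = ₹164500

Regular income tax:
  ₹89000 × 14% = ₹12460
  ₹104000 × 19% = ₹19760
  ₹375000 × 26% = ₹97500
  ₹288000 × 32% = ₹92160
  → ₹221880

₹221880 > ₹164500, so the regular income tax governs.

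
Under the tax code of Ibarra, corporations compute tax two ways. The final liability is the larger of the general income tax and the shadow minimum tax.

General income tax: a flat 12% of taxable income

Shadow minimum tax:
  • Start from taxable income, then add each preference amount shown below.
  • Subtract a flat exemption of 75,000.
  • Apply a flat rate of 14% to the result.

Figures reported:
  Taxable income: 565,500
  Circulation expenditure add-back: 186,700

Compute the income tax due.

General income tax:
  565,500 × 12% = 67,860

Shadow minimum tax:
  Adjusted income: 565,500 + 186,700 = 752,200
  Less exemption 75,000 → base 677,200
  677,200 × 14% = 94,808

94,808 > 67,860, so the shadow minimum tax is the binding amount.

94,808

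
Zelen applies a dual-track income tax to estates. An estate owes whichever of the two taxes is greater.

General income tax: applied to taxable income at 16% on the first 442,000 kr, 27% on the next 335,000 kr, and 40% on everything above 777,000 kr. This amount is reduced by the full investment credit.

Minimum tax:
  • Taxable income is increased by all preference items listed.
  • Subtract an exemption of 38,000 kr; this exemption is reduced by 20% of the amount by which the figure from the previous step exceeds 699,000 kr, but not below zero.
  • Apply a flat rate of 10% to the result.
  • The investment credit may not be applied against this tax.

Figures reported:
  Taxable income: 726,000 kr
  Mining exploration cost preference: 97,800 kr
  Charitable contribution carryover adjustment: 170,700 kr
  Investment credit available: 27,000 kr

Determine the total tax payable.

General income tax:
  442,000 kr × 16% = 70,720 kr
  284,000 kr × 27% = 76,680 kr
  → 147,400 kr
  Less investment credit 27,000 kr → 120,400 kr

Minimum tax:
  Adjusted income: 726,000 kr + 97,800 kr + 170,700 kr = 994,500 kr
  Exemption: 20% × (994,500 kr − 699,000 kr) = 59,100 kr ≥ 38,000 kr, so the exemption is fully phased out
  Base: 994,500 kr − 0 kr = 994,500 kr
  994,500 kr × 10% = 99,450 kr

120,400 kr > 99,450 kr, so the general income tax governs.

120,400 kr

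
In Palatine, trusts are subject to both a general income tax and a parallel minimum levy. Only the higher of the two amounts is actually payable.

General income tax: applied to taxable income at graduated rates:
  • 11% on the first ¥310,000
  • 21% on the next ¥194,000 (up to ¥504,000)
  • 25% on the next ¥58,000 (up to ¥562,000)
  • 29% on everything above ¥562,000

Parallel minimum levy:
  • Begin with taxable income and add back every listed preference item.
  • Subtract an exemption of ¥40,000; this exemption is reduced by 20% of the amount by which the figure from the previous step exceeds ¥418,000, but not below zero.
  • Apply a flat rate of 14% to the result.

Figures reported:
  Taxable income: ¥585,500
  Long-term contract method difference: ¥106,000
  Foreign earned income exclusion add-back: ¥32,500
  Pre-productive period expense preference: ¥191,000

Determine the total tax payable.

¥128,100

Parallel minimum levy:
  Adjusted income: ¥585,500 + ¥106,000 + ¥32,500 + ¥191,000 = ¥915,000
  Exemption: 20% × (¥915,000 − ¥418,000) = ¥99,400 ≥ ¥40,000, so the exemption is fully phased out
  Base: ¥915,000 − ¥0 = ¥915,000
  ¥915,000 × 14% = ¥128,100

General income tax:
  ¥310,000 × 11% = ¥34,100
  ¥194,000 × 21% = ¥40,740
  ¥58,000 × 25% = ¥14,500
  ¥23,500 × 29% = ¥6,815
  → ¥96,155

¥128,100 > ¥96,155, so the parallel minimum levy is the binding amount.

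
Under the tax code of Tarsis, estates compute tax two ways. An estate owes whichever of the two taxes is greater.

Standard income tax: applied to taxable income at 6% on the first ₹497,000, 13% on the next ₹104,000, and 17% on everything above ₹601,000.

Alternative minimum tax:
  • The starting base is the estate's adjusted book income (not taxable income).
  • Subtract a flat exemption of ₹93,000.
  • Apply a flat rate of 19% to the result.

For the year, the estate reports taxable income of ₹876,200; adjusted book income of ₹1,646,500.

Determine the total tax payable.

₹295,165

Alternative minimum tax:
  Base (adjusted book income): ₹1,646,500
  Less exemption ₹93,000 → base ₹1,553,500
  ₹1,553,500 × 19% = ₹295,165

Standard income tax:
  ₹497,000 × 6% = ₹29,820
  ₹104,000 × 13% = ₹13,520
  ₹275,200 × 17% = ₹46,784
  → ₹90,124

₹295,165 > ₹90,124, so the alternative minimum tax is the binding amount.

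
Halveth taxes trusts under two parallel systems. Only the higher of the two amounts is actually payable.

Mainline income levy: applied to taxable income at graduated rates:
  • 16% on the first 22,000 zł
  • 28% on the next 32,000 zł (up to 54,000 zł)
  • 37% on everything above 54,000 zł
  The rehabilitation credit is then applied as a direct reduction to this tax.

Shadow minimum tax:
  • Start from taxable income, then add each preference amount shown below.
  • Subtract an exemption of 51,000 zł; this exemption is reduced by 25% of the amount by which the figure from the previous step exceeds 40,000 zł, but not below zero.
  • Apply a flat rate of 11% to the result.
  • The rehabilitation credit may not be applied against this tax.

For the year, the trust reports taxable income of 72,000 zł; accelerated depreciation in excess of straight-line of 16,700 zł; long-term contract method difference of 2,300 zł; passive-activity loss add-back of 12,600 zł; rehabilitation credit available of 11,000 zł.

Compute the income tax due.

8,140 zł

Shadow minimum tax:
  Adjusted income: 72,000 zł + 16,700 zł + 2,300 zł + 12,600 zł = 103,600 zł
  Exemption: 51,000 zł − 25% × (103,600 zł − 40,000 zł) = 51,000 zł − 15,900 zł = 35,100 zł
  Base: 103,600 zł − 35,100 zł = 68,500 zł
  68,500 zł × 11% = 7,535 zł

Mainline income levy:
  22,000 zł × 16% = 3,520 zł
  32,000 zł × 28% = 8,960 zł
  18,000 zł × 37% = 6,660 zł
  → 19,140 zł
  Less rehabilitation credit 11,000 zł → 8,140 zł

8,140 zł > 7,535 zł, so the mainline income levy governs.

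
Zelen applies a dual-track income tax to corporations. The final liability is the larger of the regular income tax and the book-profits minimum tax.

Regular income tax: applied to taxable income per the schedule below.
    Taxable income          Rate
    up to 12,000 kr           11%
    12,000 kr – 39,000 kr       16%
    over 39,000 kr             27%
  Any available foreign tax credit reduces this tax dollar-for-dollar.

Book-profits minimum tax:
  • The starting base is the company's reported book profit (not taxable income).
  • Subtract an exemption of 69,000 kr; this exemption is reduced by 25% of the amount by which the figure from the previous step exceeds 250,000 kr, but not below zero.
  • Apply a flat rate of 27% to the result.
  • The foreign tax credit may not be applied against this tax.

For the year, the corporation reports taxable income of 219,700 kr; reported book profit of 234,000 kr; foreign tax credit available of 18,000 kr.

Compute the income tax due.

Regular income tax:
  12,000 kr × 11% = 1,320 kr
  27,000 kr × 16% = 4,320 kr
  180,700 kr × 27% = 48,789 kr
  → 54,429 kr
  Less foreign tax credit 18,000 kr → 36,429 kr

Book-profits minimum tax:
  Base (reported book profit): 234,000 kr
  Exemption: 234,000 kr ≤ 250,000 kr, so full 69,000 kr applies
  Base: 234,000 kr − 69,000 kr = 165,000 kr
  165,000 kr × 27% = 44,550 kr

44,550 kr > 36,429 kr, so the book-profits minimum tax is the binding amount.

44,550 kr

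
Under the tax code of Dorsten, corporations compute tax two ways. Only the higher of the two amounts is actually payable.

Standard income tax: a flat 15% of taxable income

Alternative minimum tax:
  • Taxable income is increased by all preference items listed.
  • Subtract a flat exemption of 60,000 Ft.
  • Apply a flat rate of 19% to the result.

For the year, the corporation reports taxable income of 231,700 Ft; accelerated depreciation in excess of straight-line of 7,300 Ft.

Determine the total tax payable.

34,755 Ft

Standard income tax:
  231,700 Ft × 15% = 34,755 Ft

Alternative minimum tax:
  Adjusted income: 231,700 Ft + 7,300 Ft = 239,000 Ft
  Less exemption 60,000 Ft → base 179,000 Ft
  179,000 Ft × 19% = 34,010 Ft

34,755 Ft > 34,010 Ft, so the standard income tax governs.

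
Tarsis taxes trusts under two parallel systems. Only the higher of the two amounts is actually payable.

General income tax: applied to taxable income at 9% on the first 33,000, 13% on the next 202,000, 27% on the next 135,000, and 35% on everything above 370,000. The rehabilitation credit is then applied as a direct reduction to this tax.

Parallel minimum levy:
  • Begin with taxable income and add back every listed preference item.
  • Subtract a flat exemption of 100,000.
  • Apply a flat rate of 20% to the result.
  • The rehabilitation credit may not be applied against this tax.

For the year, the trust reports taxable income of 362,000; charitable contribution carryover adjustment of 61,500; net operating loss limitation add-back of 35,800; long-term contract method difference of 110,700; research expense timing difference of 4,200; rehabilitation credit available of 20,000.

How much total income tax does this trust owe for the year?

Parallel minimum levy:
  Adjusted income: 362,000 + 61,500 + 35,800 + 110,700 + 4,200 = 574,200
  Less exemption 100,000 → base 474,200
  474,200 × 20% = 94,840

General income tax:
  33,000 × 9% = 2,970
  202,000 × 13% = 26,260
  127,000 × 27% = 34,290
  → 63,520
  Less rehabilitation credit 20,000 → 43,520

94,840 > 43,520, so the parallel minimum levy is the binding amount.

94,840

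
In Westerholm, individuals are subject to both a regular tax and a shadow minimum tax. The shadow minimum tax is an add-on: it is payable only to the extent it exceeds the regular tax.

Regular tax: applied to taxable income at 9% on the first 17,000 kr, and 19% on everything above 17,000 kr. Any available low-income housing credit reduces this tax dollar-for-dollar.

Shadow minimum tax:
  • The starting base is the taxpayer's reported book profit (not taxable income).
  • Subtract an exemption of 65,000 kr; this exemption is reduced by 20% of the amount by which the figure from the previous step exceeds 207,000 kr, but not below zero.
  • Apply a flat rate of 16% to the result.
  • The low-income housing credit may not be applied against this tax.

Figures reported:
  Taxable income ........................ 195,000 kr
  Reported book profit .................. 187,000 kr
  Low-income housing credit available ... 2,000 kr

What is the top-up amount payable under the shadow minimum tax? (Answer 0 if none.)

Shadow minimum tax:
  Base (reported book profit): 187,000 kr
  Exemption: 187,000 kr ≤ 207,000 kr, so full 65,000 kr applies
  Base: 187,000 kr − 65,000 kr = 122,000 kr
  122,000 kr × 16% = 19,520 kr

Regular tax:
  17,000 kr × 9% = 1,530 kr
  178,000 kr × 19% = 33,820 kr
  → 35,350 kr
  Less low-income housing credit 2,000 kr → 33,350 kr

19,520 kr ≤ 33,350 kr, so no add-on is due.

0 kr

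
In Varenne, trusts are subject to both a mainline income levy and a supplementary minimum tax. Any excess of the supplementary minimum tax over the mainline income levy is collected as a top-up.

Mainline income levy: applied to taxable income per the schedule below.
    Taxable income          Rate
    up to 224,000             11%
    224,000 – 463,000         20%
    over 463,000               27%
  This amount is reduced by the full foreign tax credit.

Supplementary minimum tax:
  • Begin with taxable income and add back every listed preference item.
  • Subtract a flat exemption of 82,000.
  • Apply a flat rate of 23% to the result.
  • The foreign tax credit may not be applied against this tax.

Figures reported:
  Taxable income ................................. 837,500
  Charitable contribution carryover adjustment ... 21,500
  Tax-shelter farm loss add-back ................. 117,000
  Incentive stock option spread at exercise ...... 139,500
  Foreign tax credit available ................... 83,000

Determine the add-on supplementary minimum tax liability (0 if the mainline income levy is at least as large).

147,150

Supplementary minimum tax:
  Adjusted income: 837,500 + 21,500 + 117,000 + 139,500 = 1,115,500
  Less exemption 82,000 → base 1,033,500
  1,033,500 × 23% = 237,705

Mainline income levy:
  224,000 × 11% = 24,640
  239,000 × 20% = 47,800
  374,500 × 27% = 101,115
  → 173,555
  Less foreign tax credit 83,000 → 90,555

Excess of supplementary minimum tax over mainline income levy: 237,705 − 90,555 = 147,150.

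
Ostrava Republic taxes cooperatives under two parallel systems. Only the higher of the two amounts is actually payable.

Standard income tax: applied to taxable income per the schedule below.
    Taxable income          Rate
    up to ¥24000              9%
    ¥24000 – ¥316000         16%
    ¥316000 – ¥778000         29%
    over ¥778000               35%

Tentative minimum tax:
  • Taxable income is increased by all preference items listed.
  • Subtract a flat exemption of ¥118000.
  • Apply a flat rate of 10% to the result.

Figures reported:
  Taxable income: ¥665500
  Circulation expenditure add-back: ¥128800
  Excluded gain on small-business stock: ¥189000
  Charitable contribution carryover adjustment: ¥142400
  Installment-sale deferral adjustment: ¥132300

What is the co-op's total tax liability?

¥150235

Tentative minimum tax:
  Adjusted income: ¥665500 + ¥128800 + ¥189000 + ¥142400 + ¥132300 = ¥1258000
  Less exemption ¥118000 → base ¥1140000
  ¥1140000 × 10% = ¥114000

Standard income tax:
  ¥24000 × 9% = ¥2160
  ¥292000 × 16% = ¥46720
  ¥349500 × 29% = ¥101355
  → ¥150235

¥150235 > ¥114000, so the standard income tax governs.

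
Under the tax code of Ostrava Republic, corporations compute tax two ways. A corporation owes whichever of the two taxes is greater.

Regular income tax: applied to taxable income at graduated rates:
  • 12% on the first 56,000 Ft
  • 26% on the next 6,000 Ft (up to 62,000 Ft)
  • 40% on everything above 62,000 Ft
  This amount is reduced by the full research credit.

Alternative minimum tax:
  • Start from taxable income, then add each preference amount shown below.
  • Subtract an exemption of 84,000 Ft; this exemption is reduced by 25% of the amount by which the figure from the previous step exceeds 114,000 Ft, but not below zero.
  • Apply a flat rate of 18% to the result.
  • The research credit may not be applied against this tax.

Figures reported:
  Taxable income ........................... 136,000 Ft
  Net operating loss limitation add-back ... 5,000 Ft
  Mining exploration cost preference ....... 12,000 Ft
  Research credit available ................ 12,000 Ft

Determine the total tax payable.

Regular income tax:
  56,000 Ft × 12% = 6,720 Ft
  6,000 Ft × 26% = 1,560 Ft
  74,000 Ft × 40% = 29,600 Ft
  → 37,880 Ft
  Less research credit 12,000 Ft → 25,880 Ft

Alternative minimum tax:
  Adjusted income: 136,000 Ft + 5,000 Ft + 12,000 Ft = 153,000 Ft
  Exemption: 84,000 Ft − 25% × (153,000 Ft − 114,000 Ft) = 84,000 Ft − 9,750 Ft = 74,250 Ft
  Base: 153,000 Ft − 74,250 Ft = 78,750 Ft
  78,750 Ft × 18% = 14,175 Ft

25,880 Ft > 14,175 Ft, so the regular income tax governs.

25,880 Ft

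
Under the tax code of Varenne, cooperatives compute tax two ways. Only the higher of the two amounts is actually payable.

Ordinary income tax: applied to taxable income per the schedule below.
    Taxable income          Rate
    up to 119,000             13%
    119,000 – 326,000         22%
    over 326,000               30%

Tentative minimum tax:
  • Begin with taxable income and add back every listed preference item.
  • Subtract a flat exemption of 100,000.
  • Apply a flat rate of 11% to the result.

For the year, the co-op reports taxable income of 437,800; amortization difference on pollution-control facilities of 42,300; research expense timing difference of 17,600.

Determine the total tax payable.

94,550

Ordinary income tax:
  119,000 × 13% = 15,470
  207,000 × 22% = 45,540
  111,800 × 30% = 33,540
  → 94,550

Tentative minimum tax:
  Adjusted income: 437,800 + 42,300 + 17,600 = 497,700
  Less exemption 100,000 → base 397,700
  397,700 × 11% = 43,747

94,550 > 43,747, so the ordinary income tax governs.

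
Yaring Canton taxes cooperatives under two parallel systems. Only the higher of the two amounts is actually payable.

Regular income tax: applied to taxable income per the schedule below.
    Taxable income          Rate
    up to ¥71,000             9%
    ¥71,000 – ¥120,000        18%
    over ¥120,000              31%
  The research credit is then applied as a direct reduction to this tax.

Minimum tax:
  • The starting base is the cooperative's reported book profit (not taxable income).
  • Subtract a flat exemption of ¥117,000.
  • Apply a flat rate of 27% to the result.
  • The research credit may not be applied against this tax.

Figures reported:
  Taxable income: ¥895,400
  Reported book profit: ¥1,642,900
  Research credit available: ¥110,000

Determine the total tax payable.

Minimum tax:
  Base (reported book profit): ¥1,642,900
  Less exemption ¥117,000 → base ¥1,525,900
  ¥1,525,900 × 27% = ¥411,993

Regular income tax:
  ¥71,000 × 9% = ¥6,390
  ¥49,000 × 18% = ¥8,820
  ¥775,400 × 31% = ¥240,374
  → ¥255,584
  Less research credit ¥110,000 → ¥145,584

¥411,993 > ¥145,584, so the minimum tax is the binding amount.

¥411,993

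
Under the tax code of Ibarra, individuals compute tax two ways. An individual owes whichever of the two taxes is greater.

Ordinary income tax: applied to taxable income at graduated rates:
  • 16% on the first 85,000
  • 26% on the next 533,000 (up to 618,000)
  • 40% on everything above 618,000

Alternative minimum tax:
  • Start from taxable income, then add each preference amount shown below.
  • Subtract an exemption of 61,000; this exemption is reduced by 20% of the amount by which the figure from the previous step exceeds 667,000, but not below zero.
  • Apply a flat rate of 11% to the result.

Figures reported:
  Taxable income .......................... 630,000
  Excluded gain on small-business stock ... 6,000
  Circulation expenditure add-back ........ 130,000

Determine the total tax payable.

Alternative minimum tax:
  Adjusted income: 630,000 + 6,000 + 130,000 = 766,000
  Exemption: 61,000 − 20% × (766,000 − 667,000) = 61,000 − 19,800 = 41,200
  Base: 766,000 − 41,200 = 724,800
  724,800 × 11% = 79,728

Ordinary income tax:
  85,000 × 16% = 13,600
  533,000 × 26% = 138,580
  12,000 × 40% = 4,800
  → 156,980

156,980 > 79,728, so the ordinary income tax governs.

156,980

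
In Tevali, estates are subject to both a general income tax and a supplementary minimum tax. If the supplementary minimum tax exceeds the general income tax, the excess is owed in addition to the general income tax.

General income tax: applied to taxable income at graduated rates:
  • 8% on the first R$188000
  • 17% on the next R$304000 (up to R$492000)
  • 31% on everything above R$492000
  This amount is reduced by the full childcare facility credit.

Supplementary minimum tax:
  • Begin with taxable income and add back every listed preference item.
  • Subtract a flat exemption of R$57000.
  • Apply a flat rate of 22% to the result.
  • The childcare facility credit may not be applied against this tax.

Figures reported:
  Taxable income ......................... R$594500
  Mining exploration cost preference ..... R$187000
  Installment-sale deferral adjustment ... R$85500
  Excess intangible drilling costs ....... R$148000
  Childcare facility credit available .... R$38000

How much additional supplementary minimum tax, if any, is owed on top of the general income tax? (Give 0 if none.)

R$150265

General income tax:
  R$188000 × 8% = R$15040
  R$304000 × 17% = R$51680
  R$102500 × 31% = R$31775
  → R$98495
  Less childcare facility credit R$38000 → R$60495

Supplementary minimum tax:
  Adjusted income: R$594500 + R$187000 + R$85500 + R$148000 = R$1015000
  Less exemption R$57000 → base R$958000
  R$958000 × 22% = R$210760

Excess of supplementary minimum tax over general income tax: R$210760 − R$60495 = R$150265.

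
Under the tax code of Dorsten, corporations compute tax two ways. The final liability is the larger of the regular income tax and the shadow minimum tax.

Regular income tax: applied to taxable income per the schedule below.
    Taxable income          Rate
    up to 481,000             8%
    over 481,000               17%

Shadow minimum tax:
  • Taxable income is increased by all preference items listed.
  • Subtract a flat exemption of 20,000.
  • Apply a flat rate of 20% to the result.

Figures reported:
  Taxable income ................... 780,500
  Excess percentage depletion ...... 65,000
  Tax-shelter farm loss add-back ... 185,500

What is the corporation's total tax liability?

Regular income tax:
  481,000 × 8% = 38,480
  299,500 × 17% = 50,915
  → 89,395

Shadow minimum tax:
  Adjusted income: 780,500 + 65,000 + 185,500 = 1,031,000
  Less exemption 20,000 → base 1,011,000
  1,011,000 × 20% = 202,200

202,200 > 89,395, so the shadow minimum tax is the binding amount.

202,200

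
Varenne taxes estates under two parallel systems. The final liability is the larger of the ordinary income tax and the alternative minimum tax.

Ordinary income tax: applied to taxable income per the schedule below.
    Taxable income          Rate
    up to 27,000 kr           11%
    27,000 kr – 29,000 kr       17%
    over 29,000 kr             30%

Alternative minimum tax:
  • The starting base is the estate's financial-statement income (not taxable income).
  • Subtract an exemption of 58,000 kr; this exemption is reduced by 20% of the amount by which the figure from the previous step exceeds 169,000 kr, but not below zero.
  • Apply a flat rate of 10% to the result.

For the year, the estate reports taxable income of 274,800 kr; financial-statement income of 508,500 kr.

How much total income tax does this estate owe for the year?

Alternative minimum tax:
  Base (financial-statement income): 508,500 kr
  Exemption: 20% × (508,500 kr − 169,000 kr) = 67,900 kr ≥ 58,000 kr, so the exemption is fully phased out
  Base: 508,500 kr − 0 kr = 508,500 kr
  508,500 kr × 10% = 50,850 kr

Ordinary income tax:
  27,000 kr × 11% = 2,970 kr
  2,000 kr × 17% = 340 kr
  245,800 kr × 30% = 73,740 kr
  → 77,050 kr

77,050 kr > 50,850 kr, so the ordinary income tax governs.

77,050 kr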